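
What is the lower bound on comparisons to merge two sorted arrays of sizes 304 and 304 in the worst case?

Adversary: with |304 - 304| <= 1 the inputs can be fully interleaved so that every adjacent pair in the merged output comes from different arrays. Then each of the 607 adjacent pairs must be directly compared, or the algorithm cannot determine their relative order. Standard merge meets this bound.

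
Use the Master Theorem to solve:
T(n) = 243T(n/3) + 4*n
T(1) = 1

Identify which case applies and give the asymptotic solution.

a=243, b=3, f(n)=4*n.
log_3(243) = 5 > 1.
Since f(n) = O(n^1) is polynomially smaller than n^5, Case 1 applies.
T(n) = Theta(n^5).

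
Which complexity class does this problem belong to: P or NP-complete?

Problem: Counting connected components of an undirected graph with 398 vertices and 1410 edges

This problem is in P: BFS/DFS visits each vertex and edge once: O(V+E).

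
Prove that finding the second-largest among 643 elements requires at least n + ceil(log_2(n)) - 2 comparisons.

Lower bound (adversary): identifying the maximum requires 643-1 comparisons (each eliminates one candidate). Assign weight 1 to each element; on each comparison the adversary lets the heavier side win and gives it the loser's weight. The max ends with weight 643, but each comparison it wins at most doubles its weight, so the max must win >= ceil(log_2(643)) = 10 comparisons. The second-largest is one of those 10 direct losers to the max, and identifying which one is largest needs >= 10-1 further comparisons. Total >= 643-1 + 10-1 = 651.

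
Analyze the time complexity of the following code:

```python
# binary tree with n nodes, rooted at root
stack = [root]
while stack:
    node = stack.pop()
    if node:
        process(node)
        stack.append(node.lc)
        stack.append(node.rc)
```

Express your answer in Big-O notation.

Time complexity: O(n).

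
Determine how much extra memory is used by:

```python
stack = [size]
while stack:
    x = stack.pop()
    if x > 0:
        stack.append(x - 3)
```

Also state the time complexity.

Space complexity: O(1).
Only a constant amount of auxiliary storage is used; nothing grows with n.
Time complexity: O(n).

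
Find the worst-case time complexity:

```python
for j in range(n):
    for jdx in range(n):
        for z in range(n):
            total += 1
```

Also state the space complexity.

Time complexity: O(n^3).
Space complexity: O(1).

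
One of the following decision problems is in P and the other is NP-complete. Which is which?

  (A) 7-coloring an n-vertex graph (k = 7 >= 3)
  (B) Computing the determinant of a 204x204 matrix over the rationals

(A) is NP-complete: graph k-coloring for k>=3 is NP-complete by reduction from 3-SAT.
(B) is P: Gaussian elimination runs in O(n^3).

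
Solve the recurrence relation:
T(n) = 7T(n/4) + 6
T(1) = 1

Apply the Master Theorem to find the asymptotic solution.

a=7, b=4, f(n)=6. log_4(7) = 1.404. Case 1 of Master Theorem: T(n) = O(n^1.404).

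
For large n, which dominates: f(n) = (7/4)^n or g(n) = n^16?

f(n) = (7/4)^n grows faster: (7/4)^n is exponential with base 7/4 > 1, dominating every polynomial.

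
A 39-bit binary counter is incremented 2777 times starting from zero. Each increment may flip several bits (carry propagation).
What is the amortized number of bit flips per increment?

Bit i flips on every 2^i-th increment, so over 2777 increments bit i flips floor(2777/2^i) times. Summing over i: total flips < 2 * 2777. Amortized: < 2 = O(1) per increment.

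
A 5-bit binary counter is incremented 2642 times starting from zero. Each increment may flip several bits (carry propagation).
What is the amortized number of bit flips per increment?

Bit i flips on every 2^i-th increment, so over 2642 increments bit i flips floor(2642/2^i) times. Summing over i: total flips < 2 * 2642. Amortized: < 2 = O(1) per increment.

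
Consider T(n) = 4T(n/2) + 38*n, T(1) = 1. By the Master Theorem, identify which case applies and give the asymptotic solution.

a=4, b=2, f(n)=38*n.
log_2(4) = 2 > 1.
Since f(n) = O(n^1) is polynomially smaller than n^2, Case 1 applies.
T(n) = Theta(n^2).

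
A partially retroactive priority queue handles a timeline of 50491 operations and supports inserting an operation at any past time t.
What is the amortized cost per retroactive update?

Partially retroactive priority queues (Demaine-Iacono-Langerman) allow updates at past times with queries only at the present. With a balanced BST over the m = 50491 timeline events tracking bridges, each retroactive insert or delete is O(log m) amortized.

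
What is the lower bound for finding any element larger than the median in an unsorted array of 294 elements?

To find an element larger than the median of 294 elements, we must see Omega(n) elements. Without seeing enough elements, an adversary can make any unseen element the median.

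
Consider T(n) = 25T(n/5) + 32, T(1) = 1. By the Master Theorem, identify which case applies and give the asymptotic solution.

a=25, b=5, f(n)=32.
log_5(25) = 2 > 0.
Since f(n) = O(n^0) is polynomially smaller than n^2, Case 1 applies.
T(n) = Theta(n^2).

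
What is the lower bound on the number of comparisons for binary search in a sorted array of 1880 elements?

With 1880 possible positions, we need at least ceil(log_2(1880)) = 11 comparisons. Each comparison splits the remaining candidates by at most half.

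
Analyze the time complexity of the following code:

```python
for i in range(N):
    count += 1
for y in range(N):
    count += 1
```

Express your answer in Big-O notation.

Time complexity: O(n).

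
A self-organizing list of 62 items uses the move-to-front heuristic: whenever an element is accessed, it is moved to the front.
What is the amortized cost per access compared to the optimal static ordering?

With potential Phi = number of inversions between the MTF list and the optimal static list (at most C(62,2)), each access has amortized cost at most 2 * (cost under optimal static ordering). This is the move-to-front 2-competitiveness result.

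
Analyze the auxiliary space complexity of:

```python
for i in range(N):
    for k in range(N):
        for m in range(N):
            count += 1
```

Space complexity: O(1).
Only a constant amount of auxiliary storage is used; nothing grows with n.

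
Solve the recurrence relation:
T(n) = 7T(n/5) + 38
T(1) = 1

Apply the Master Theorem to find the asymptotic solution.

a=7, b=5, f(n)=38. log_5(7) = 1.209. Case 1 of Master Theorem: T(n) = O(n^1.209).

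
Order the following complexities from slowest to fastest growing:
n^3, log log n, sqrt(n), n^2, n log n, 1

Ordered by growth rate: 1 < log log n < sqrt(n) < n log n < n^2 < n^3.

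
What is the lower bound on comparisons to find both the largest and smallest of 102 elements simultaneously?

Pair elements first (floor(102/2) comparisons), then find max among winners and min among losers. Total: ceil(3*102/2) - 2 = 151 comparisons.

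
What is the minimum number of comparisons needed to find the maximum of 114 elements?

Finding the maximum requires 113 comparisons. Each comparison eliminates exactly one candidate. With 114 candidates, we need 113 eliminations.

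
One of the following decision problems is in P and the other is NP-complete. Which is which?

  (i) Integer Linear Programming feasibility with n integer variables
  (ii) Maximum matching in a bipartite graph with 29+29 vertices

(i) is NP-complete: ILP feasibility is NP-complete (LP relaxation is in P).
(ii) is P: Hopcroft-Karp runs in O(E sqrt(V)).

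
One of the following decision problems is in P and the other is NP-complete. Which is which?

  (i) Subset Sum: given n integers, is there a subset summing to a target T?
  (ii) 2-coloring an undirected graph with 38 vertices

(i) is NP-complete: one of Karp's 21 NP-complete problems.
(ii) is P: 2-coloring is bipartiteness testing via BFS, O(V+E).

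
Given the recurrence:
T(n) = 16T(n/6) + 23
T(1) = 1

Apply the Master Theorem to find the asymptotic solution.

a=16, b=6, f(n)=23. log_6(16) = 1.547. Case 1 of Master Theorem: T(n) = O(n^1.547).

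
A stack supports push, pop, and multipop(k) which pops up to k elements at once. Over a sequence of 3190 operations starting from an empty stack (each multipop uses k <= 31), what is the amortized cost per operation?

Each element is pushed exactly once and popped at most once (whether by pop or as part of a multipop). So the total number of individual pops over the whole sequence is at most the number of pushes, which is at most 3190. Total work <= 2 * 3190, hence O(1) amortized per operation.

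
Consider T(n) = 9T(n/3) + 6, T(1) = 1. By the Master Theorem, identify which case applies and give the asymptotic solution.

a=9, b=3, f(n)=6.
log_3(9) = 2 > 0.
Since f(n) = O(n^0) is polynomially smaller than n^2, Case 1 applies.
T(n) = Theta(n^2).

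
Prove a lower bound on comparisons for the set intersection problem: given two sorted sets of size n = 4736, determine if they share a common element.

For two sorted arrays of size n = 4736, any correct algorithm must examine Omega(n) elements. If fewer are examined, an adversary places a common element in an unexamined gap. A merge-based scan achieves O(n), so the bound is tight.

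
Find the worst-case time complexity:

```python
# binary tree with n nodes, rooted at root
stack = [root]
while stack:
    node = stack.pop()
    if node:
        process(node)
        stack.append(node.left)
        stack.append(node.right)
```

Time complexity: O(n).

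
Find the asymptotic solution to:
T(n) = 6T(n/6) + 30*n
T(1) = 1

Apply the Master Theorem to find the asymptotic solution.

a=6, b=6, f(n)=30*n. log_6(6) = 1. Case 2: T(n) = O(n log n).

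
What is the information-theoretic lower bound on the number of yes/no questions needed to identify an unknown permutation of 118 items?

There are 118! = 468452584975429065657431236280838416439267950499862031533310318788629800927518416622330123618486343228862579684398745837012213486653229822121742374957258403779058860032000000000000000000000000000 permutations. Each yes/no question gives at most 1 bit, so at least ceil(log_2(468452584975429065657431236280838416439267950499862031533310318788629800927518416622330123618486343228862579684398745837012213486653229822121742374957258403779058860032000000000000000000000000000)) = 647 questions are needed.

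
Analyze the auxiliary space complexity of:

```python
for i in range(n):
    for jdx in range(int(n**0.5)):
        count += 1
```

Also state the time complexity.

Space complexity: O(1).
Only a constant amount of auxiliary storage is used; nothing grows with n.
Time complexity: O(n * sqrt(n)).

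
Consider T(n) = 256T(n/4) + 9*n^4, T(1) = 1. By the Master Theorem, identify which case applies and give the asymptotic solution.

a=256, b=4, f(n)=9*n^4.
log_4(256) = 4, so n^(log_b(a)) = n^4.
f(n) = Theta(n^4), so Case 2 applies.
T(n) = Theta(n^4 log n).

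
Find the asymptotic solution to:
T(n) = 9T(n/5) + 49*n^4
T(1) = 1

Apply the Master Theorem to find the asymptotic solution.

a=9, b=5, f(n)=49*n^4. log_5(9) = 1.365 < 4. Case 3: T(n) = O(n^4).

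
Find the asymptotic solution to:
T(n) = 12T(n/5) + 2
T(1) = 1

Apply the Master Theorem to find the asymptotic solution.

a=12, b=5, f(n)=2. log_5(12) = 1.544. Case 1 of Master Theorem: T(n) = O(n^1.544).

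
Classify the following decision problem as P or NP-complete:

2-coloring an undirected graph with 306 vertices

This problem is in P: 2-coloring is bipartiteness testing via BFS, O(V+E).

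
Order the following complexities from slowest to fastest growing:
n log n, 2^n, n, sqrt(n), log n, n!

Ordered by growth rate: log n < sqrt(n) < n < n log n < 2^n < n!.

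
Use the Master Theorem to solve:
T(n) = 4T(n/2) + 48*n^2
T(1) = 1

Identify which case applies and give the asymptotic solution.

a=4, b=2, f(n)=48*n^2.
log_2(4) = 2, so n^(log_b(a)) = n^2.
f(n) = Theta(n^2), so Case 2 applies.
T(n) = Theta(n^2 log n).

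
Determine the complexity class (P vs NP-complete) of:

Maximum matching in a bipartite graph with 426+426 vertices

This problem is in P: Hopcroft-Karp runs in O(E sqrt(V)).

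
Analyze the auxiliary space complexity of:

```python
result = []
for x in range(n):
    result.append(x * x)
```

Space complexity: O(n).
Auxiliary storage grows linearly with the input size n in the worst case.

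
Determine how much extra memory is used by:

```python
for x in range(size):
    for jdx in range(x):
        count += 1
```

Space complexity: O(1).
Only a constant amount of auxiliary storage is used; nothing grows with n.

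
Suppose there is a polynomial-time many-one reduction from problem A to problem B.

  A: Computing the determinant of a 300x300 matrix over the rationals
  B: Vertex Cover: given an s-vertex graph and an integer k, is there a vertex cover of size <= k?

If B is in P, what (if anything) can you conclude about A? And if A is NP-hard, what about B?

A poly-time reduction A <=_p B means any A-instance can be transformed to a B-instance in poly time.
If B is in P: compose the reduction with B's poly-time algorithm to solve A in poly time, so A is in P.
If A is NP-hard: every NP problem reduces to A, which reduces to B; composing reductions, every NP problem reduces to B, so B is NP-hard.
(Here in fact A is P and B is NP-complete.)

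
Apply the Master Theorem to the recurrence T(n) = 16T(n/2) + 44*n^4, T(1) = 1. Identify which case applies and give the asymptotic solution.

a=16, b=2, f(n)=44*n^4.
log_2(16) = 4, so n^(log_b(a)) = n^4.
f(n) = Theta(n^4), so Case 2 applies.
T(n) = Theta(n^4 log n).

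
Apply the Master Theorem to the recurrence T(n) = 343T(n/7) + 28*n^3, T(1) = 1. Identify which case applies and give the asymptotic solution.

a=343, b=7, f(n)=28*n^3.
log_7(343) = 3, so n^(log_b(a)) = n^3.
f(n) = Theta(n^3), so Case 2 applies.
T(n) = Theta(n^3 log n).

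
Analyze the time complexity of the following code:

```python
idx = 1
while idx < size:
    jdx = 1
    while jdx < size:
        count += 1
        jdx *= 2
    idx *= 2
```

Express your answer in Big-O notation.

Time complexity: O(log^2 n).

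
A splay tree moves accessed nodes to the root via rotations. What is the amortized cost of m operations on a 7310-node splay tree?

Using a potential function Phi = sum of log(size of subtree) for each node, each splay operation has amortized cost O(log n) where n = 7310. Bad individual operations (O(n)) are offset by decreased potential.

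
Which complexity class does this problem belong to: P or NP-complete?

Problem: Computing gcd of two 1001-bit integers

This problem is in P: the Euclidean algorithm runs in polynomial time in the bit-length.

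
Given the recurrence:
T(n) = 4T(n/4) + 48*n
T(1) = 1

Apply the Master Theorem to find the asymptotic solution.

a=4, b=4, f(n)=48*n. log_4(4) = 1. Case 2: T(n) = O(n log n).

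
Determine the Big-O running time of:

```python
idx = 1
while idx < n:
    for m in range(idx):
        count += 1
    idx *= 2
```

Time complexity: O(n).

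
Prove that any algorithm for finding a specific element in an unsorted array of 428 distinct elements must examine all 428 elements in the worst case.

Adversary argument: if the algorithm examines fewer than 428 elements, the adversary places the target in an unexamined position. The algorithm cannot distinguish 'not present' from 'in unexamined position'.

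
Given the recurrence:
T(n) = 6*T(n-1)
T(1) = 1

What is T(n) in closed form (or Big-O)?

Each step multiplies by 6. T(n) = T(1)*6^(n-1) = 6^(n-1).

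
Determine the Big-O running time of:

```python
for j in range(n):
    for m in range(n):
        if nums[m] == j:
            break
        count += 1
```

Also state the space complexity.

Time complexity: O(n^2).
Space complexity: O(1).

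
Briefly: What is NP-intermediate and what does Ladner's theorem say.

NP-intermediate problems are in NP but neither in P nor NP-complete (assuming P != NP). Ladner's theorem proves such problems exist if P != NP. Graph isomorphism and integer factoring are candidate NP-intermediate problems -- no polynomial algorithm is known, but no NP-completeness proof exists either.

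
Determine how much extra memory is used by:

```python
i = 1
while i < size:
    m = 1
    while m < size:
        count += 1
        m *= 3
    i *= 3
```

Space complexity: O(1).
Only a constant amount of auxiliary storage is used; nothing grows with n.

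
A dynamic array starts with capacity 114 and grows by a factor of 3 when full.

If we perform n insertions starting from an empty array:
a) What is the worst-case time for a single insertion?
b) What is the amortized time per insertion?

(a) Worst-case single insertion: O(n) -- when the array is full at capacity c, the resize copies all c elements, and c can be Theta(n).
(b) Resizes happen at sizes 114, 342, 1026, ... Total copy cost for n insertions: 114 + 342 + ... = O(n) (geometric series with ratio 1/3). Amortized cost per insertion: O(n)/n = O(1).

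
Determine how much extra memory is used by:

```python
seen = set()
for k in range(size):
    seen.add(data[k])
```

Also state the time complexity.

Space complexity: O(n).
Auxiliary storage grows linearly with the input size n in the worst case.
Time complexity: O(n).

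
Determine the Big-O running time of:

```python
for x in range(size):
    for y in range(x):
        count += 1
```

Time complexity: O(n^2).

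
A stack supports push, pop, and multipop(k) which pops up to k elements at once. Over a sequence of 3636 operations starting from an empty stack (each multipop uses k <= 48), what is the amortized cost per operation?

Each element is pushed exactly once and popped at most once (whether by pop or as part of a multipop). So the total number of individual pops over the whole sequence is at most the number of pushes, which is at most 3636. Total work <= 2 * 3636, hence O(1) amortized per operation.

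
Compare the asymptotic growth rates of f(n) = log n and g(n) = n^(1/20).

g(n) = n^(1/20) grows faster: any positive power of n dominates log n.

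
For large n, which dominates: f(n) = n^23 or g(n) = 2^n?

g(n) = 2^n grows faster: any exponential with base > 1 dominates every polynomial.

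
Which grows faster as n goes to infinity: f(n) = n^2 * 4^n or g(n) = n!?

g(n) = n! grows faster: by Stirling n! ~ (n/e)^n sqrt(2*pi*n); (n/e)^n eventually dominates n^2 * 4^n.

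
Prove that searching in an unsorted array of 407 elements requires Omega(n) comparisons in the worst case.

An adversary can always place the target in the last position checked. Until all 407 positions are examined, the target might be in any unchecked position. Therefore 407 comparisons are necessary.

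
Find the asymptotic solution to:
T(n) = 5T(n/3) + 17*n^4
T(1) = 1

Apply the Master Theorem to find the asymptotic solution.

a=5, b=3, f(n)=17*n^4. log_3(5) = 1.465 < 4. Case 3: T(n) = O(n^4).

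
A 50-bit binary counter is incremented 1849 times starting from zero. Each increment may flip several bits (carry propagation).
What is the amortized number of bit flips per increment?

Bit i flips on every 2^i-th increment, so over 1849 increments bit i flips floor(1849/2^i) times. Summing over i: total flips < 2 * 1849. Amortized: < 2 = O(1) per increment.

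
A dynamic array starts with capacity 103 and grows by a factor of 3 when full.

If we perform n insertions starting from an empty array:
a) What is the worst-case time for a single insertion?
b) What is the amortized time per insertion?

(a) Worst-case single insertion: O(n) -- when the array is full at capacity c, the resize copies all c elements, and c can be Theta(n).
(b) Resizes happen at sizes 103, 309, 927, ... Total copy cost for n insertions: 103 + 309 + ... = O(n) (geometric series with ratio 1/3). Amortized cost per insertion: O(n)/n = O(1).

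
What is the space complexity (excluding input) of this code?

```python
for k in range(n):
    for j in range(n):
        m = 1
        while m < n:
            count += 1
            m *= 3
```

Space complexity: O(1).
Only a constant amount of auxiliary storage is used; nothing grows with n.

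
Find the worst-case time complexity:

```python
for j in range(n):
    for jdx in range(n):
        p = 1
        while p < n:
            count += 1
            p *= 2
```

Time complexity: O(n^2 log n).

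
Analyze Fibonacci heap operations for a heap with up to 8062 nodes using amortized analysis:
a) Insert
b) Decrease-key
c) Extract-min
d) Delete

Fibonacci heaps use lazy consolidation. Potential function Phi = t + 2m (t = number of trees, m = marked nodes).
- Insert: O(1) actual, Delta Phi = +1 (one new tree) => O(1) amortized.
- Decrease-key: with c cascading cuts, actual cost is O(c); Delta Phi <= c - 2(c-1) + 2 = 4 - c (c new trees; >= c-1 marks cleared; <= 1 new mark). Amortized O(c) + (4 - c) = O(1).
- Extract-min: O(D(n) + t) actual; consolidation drops t to <= D(n)+1, so Delta Phi pays for the t term. D(n) = O(log n) for n = 8062 => O(log n) amortized.
- Delete: decrease-key to -inf then extract-min = O(log n).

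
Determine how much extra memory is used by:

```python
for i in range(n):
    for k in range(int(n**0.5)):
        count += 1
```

Space complexity: O(1).
Only a constant amount of auxiliary storage is used; nothing grows with n.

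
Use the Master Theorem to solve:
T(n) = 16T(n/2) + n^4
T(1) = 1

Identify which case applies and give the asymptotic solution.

a=16, b=2, f(n)=n^4.
log_2(16) = 4, so n^(log_b(a)) = n^4.
f(n) = Theta(n^4), so Case 2 applies.
T(n) = Theta(n^4 log n).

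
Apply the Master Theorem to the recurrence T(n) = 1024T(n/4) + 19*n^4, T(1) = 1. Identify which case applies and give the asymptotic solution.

a=1024, b=4, f(n)=19*n^4.
log_4(1024) = 5 > 4.
Since f(n) = O(n^4) is polynomially smaller than n^5, Case 1 applies.
T(n) = Theta(n^5).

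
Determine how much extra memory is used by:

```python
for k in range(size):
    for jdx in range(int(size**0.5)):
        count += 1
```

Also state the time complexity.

Space complexity: O(1).
Only a constant amount of auxiliary storage is used; nothing grows with n.
Time complexity: O(n * sqrt(n)).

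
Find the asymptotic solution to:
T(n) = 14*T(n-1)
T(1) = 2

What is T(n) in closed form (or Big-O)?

Each step multiplies by 14. T(n) = T(1)*14^(n-1) = 2*14^(n-1).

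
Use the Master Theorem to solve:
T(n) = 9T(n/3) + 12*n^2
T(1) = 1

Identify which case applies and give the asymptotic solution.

a=9, b=3, f(n)=12*n^2.
log_3(9) = 2, so n^(log_b(a)) = n^2.
f(n) = Theta(n^2), so Case 2 applies.
T(n) = Theta(n^2 log n).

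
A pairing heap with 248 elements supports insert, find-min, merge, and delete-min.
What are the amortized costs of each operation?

Pairing heaps are self-adjusting heap-ordered trees. Insert and merge link two roots: O(1). Find-min reads the root: O(1). Delete-min removes the root, then pairs children in two passes; amortized cost is O(log 248) = O(log n).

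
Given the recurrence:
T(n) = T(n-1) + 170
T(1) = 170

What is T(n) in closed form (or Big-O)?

Unrolling: T(n) = T(n-1) + 170 = T(n-2) + 2*170 = ... = T(1) + (n-1)*170 = 170 + (n-1)*170 = 170n.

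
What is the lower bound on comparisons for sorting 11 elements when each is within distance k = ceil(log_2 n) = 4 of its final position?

Partition the 11 positions into floor(n/k) blocks of k = 4 consecutive positions; any permutation within a block keeps every element within k of its final position, so there are at least (k!)^(n/k) distinguishable inputs. Lower bound: log_2((k!)^(n/k)) = (n/k) * log_2(k!) = Theta(n log k); with k = ceil(log_2 n), this is Omega(n log log n).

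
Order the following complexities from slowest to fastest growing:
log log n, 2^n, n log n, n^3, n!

Ordered by growth rate: log log n < n log n < n^3 < 2^n < n!.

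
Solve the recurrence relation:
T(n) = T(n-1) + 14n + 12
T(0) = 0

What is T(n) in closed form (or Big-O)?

Dominant term in sum is 14*sum(i, i=1..n) = 14*n*(n+1)/2 = O(n^2).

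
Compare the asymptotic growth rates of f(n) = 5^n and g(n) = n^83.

f(n) = 5^n grows faster: any exponential with base > 1 dominates every polynomial.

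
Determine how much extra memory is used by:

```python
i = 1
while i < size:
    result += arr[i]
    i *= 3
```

Space complexity: O(1).
Only a constant amount of auxiliary storage is used; nothing grows with n.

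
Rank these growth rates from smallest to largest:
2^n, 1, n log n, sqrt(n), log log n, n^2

Ordered by growth rate: 1 < log log n < sqrt(n) < n log n < n^2 < 2^n.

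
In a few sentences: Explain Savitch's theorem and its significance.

Savitch's theorem states that NSPACE(f(n)) is contained in DSPACE(f(n)^2) for f(n) >= log n. In particular, NPSPACE = PSPACE, meaning nondeterminism does not significantly help for space-bounded computation. This contrasts with time, where we do not know if P = NP.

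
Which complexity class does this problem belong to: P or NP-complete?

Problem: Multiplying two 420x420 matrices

This problem is in P: the schoolbook algorithm runs in O(n^3).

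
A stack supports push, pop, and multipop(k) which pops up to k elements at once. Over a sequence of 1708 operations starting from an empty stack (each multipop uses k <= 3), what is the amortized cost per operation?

Each element is pushed exactly once and popped at most once (whether by pop or as part of a multipop). So the total number of individual pops over the whole sequence is at most the number of pushes, which is at most 1708. Total work <= 2 * 1708, hence O(1) amortized per operation.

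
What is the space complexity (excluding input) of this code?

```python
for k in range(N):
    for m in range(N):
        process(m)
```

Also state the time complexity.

Space complexity: O(1).
Only a constant amount of auxiliary storage is used; nothing grows with n.
Time complexity: O(n^2).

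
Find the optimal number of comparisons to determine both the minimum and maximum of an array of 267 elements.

Naive approach: 532 comparisons (266 for max + 266 for min).
Optimal: Compare elements in pairs first (floor(n/2) = 133 comparisons), then find max among winners and min among losers (133 comparisons each).
Total: ceil(3n/2) - 2 = 399 comparisons. An adversary argument shows this is also a lower bound.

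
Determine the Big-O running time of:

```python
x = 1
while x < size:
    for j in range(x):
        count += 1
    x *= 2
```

Time complexity: O(n).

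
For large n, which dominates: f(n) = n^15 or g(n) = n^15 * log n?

g(n) = n^15 * log n grows faster: extra log n factor -> infinity.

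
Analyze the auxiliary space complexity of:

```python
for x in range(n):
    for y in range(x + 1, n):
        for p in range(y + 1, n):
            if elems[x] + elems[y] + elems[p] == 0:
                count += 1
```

Space complexity: O(1).
Only a constant amount of auxiliary storage is used; nothing grows with n.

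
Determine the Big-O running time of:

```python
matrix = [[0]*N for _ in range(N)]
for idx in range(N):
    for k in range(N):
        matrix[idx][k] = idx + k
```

Time complexity: O(n^2).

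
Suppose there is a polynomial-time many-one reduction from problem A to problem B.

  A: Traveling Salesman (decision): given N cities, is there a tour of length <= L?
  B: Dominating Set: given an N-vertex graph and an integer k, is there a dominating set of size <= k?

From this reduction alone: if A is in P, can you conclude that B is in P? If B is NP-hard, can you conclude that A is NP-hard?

A poly-time reduction A <=_p B transfers tractability DOWN (B easy => A easy) and hardness UP (A hard => B hard), not the reverse.
From A in P, the reduction alone does NOT give B in P: any problem in P trivially reduces to SAT, yet SAT is not known to be in P.
From B NP-hard, the reduction alone does NOT give A NP-hard: again, easy problems reduce to hard ones.
(Here in fact A is NP-complete and B is NP-complete.)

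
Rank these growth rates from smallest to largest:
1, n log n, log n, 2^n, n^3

Ordered by growth rate: 1 < log n < n log n < n^3 < 2^n.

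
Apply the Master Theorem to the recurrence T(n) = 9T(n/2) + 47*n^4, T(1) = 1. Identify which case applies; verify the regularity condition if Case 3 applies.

a=9, b=2, f(n)=47*n^4.
log_2(9) = 3.17 < 4.
f(n) = Omega(n^(3.17+epsilon)) for some epsilon > 0, so Case 3 is the candidate.
Regularity: a*f(n/b) = 9*47*(n/2)^4 = (9/16)*47*n^4 <= c*f(n) with c = 9/16 < 1. Satisfied.
Case 3: T(n) = Theta(n^4).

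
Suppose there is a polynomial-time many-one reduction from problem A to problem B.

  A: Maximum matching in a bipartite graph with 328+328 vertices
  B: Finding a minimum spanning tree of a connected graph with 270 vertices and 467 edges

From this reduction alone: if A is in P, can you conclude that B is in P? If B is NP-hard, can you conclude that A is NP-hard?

A poly-time reduction A <=_p B transfers tractability DOWN (B easy => A easy) and hardness UP (A hard => B hard), not the reverse.
From A in P, the reduction alone does NOT give B in P: any problem in P trivially reduces to SAT, yet SAT is not known to be in P.
From B NP-hard, the reduction alone does NOT give A NP-hard: again, easy problems reduce to hard ones.
(Here in fact A is P and B is P.)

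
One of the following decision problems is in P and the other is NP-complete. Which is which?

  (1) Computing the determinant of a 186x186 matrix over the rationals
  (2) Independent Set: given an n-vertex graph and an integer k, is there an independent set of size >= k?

(1) is P: Gaussian elimination runs in O(n^3).
(2) is NP-complete: complement of Clique (with k part of the input).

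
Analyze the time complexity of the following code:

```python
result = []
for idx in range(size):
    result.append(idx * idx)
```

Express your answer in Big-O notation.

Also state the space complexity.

Time complexity: O(n).
Space complexity: O(n).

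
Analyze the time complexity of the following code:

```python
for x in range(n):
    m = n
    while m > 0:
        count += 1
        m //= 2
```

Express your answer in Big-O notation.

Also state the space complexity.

Time complexity: O(n log n).
Space complexity: O(1).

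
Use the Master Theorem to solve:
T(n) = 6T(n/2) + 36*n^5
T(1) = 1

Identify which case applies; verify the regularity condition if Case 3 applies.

a=6, b=2, f(n)=36*n^5.
log_2(6) = 2.585 < 5.
f(n) = Omega(n^(2.585+epsilon)) for some epsilon > 0, so Case 3 is the candidate.
Regularity: a*f(n/b) = 6*36*(n/2)^5 = (6/32)*36*n^5 <= c*f(n) with c = 6/32 < 1. Satisfied.
Case 3: T(n) = Theta(n^5).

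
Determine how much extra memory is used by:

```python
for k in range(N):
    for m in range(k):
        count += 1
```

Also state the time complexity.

Space complexity: O(1).
Only a constant amount of auxiliary storage is used; nothing grows with n.
Time complexity: O(n^2).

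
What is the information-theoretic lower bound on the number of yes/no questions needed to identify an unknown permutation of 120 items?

There are 120! = 6689502913449127057588118054090372586752746333138029810295671352301633557244962989366874165271984981308157637893214090552534408589408121859898481114389650005964960521256960000000000000000000000000000 permutations. Each yes/no question gives at most 1 bit, so at least ceil(log_2(6689502913449127057588118054090372586752746333138029810295671352301633557244962989366874165271984981308157637893214090552534408589408121859898481114389650005964960521256960000000000000000000000000000)) = 661 questions are needed.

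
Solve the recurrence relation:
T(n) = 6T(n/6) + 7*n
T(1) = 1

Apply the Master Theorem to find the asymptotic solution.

a=6, b=6, f(n)=7*n. log_6(6) = 1. Case 2: T(n) = O(n log n).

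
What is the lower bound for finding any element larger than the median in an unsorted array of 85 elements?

To find an element larger than the median of 85 elements, we must see Omega(n) elements. Without seeing enough elements, an adversary can make any unseen element the median.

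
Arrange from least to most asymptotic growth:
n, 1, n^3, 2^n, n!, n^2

Ordered by growth rate: 1 < n < n^2 < n^3 < 2^n < n!.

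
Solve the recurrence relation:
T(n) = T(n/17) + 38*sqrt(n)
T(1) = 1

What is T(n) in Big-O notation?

Each level contributes sqrt(n/17^k). Geometric series with ratio 1/sqrt(17) < 1 sums to O(sqrt(n)).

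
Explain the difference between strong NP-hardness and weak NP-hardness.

A problem is strongly NP-hard if it remains NP-hard even when all numbers in the input are bounded by a polynomial in the input length. A weakly NP-hard problem admits a pseudopolynomial algorithm. Subset Sum is weakly NP-hard (has O(nW) DP). 3-SAT is strongly NP-hard (no numeric parameters).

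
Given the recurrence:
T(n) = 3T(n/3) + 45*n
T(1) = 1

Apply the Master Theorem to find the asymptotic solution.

a=3, b=3, f(n)=45*n. log_3(3) = 1. Case 2: T(n) = O(n log n).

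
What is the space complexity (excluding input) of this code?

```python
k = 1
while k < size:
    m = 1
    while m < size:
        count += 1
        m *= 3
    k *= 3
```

Space complexity: O(1).
Only a constant amount of auxiliary storage is used; nothing grows with n.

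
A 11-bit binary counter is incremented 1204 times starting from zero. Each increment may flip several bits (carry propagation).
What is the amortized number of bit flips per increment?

Bit i flips on every 2^i-th increment, so over 1204 increments bit i flips floor(1204/2^i) times. Summing over i: total flips < 2 * 1204. Amortized: < 2 = O(1) per increment.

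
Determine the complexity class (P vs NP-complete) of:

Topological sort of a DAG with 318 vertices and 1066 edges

This problem is in P: DFS-based topological sort runs in O(V+E).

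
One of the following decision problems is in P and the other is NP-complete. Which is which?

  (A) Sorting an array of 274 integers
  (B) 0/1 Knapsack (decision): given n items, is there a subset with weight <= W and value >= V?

(A) is P: merge sort runs in O(n log n).
(B) is NP-complete: reduces from Subset Sum.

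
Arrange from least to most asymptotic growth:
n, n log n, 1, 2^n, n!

Ordered by growth rate: 1 < n < n log n < 2^n < n!.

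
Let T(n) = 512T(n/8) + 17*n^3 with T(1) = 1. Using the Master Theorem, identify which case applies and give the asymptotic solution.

a=512, b=8, f(n)=17*n^3.
log_8(512) = 3, so n^(log_b(a)) = n^3.
f(n) = Theta(n^3), so Case 2 applies.
T(n) = Theta(n^3 log n).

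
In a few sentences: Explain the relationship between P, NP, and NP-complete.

P: solvable in polynomial time. NP: verifiable in polynomial time. NP-complete: in NP and at least as hard as every problem in NP (via polynomial reduction). P is a subset of NP. If any NP-complete problem is in P, then P = NP.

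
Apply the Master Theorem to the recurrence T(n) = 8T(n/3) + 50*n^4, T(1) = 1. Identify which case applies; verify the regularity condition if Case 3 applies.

a=8, b=3, f(n)=50*n^4.
log_3(8) = 1.893 < 4.
f(n) = Omega(n^(1.893+epsilon)) for some epsilon > 0, so Case 3 is the candidate.
Regularity: a*f(n/b) = 8*50*(n/3)^4 = (8/81)*50*n^4 <= c*f(n) with c = 8/81 < 1. Satisfied.
Case 3: T(n) = Theta(n^4).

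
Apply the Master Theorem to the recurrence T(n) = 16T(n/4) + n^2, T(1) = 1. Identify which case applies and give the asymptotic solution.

a=16, b=4, f(n)=n^2.
log_4(16) = 2, so n^(log_b(a)) = n^2.
f(n) = Theta(n^2), so Case 2 applies.
T(n) = Theta(n^2 log n).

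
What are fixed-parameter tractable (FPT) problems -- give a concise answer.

A problem parameterized by k is FPT if it can be solved in time f(k) * n^O(1), where f is any computable function of k alone. Vertex Cover parameterized by solution size k is FPT: O(2^k * n). The W-hierarchy (W[1], W[2], ...) classifies parameterized problems by hardness; Clique parameterized by clique size is W[1]-complete.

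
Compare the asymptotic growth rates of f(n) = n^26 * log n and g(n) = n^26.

f(n) = n^26 * log n grows faster: extra log n factor -> infinity.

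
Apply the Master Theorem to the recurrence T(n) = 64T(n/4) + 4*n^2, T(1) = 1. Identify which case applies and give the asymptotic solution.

a=64, b=4, f(n)=4*n^2.
log_4(64) = 3 > 2.
Since f(n) = O(n^2) is polynomially smaller than n^3, Case 1 applies.
T(n) = Theta(n^3).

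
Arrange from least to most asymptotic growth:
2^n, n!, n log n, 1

Ordered by growth rate: 1 < n log n < 2^n < n!.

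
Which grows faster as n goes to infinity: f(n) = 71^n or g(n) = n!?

g(n) = n! grows faster: n!/71^n -> infinity by Stirling.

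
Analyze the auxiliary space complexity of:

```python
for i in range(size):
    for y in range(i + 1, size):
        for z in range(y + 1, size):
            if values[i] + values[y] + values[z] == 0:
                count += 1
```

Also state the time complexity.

Space complexity: O(1).
Only a constant amount of auxiliary storage is used; nothing grows with n.
Time complexity: O(n^3).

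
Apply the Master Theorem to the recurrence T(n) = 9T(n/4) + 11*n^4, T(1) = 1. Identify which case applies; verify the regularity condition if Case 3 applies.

a=9, b=4, f(n)=11*n^4.
log_4(9) = 1.585 < 4.
f(n) = Omega(n^(1.585+epsilon)) for some epsilon > 0, so Case 3 is the candidate.
Regularity: a*f(n/b) = 9*11*(n/4)^4 = (9/256)*11*n^4 <= c*f(n) with c = 9/256 < 1. Satisfied.
Case 3: T(n) = Theta(n^4).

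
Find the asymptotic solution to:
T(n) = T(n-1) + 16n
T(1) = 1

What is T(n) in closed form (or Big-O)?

Unrolling: T(n) = 1 + 16*(2 + 3 + ... + n) = 1 + 16*(n(n+1)/2 - 1) = O(n^2).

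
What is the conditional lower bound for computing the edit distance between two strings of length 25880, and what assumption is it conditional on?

Under SETH (the Strong Exponential Time Hypothesis), edit distance on length-25880 strings cannot be computed in O(n^(2-epsilon)) time for any epsilon > 0 (Backurs-Indyk). The reduction is from CNF-SAT via the orthogonal vectors problem.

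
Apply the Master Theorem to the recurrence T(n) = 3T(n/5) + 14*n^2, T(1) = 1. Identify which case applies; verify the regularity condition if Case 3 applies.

a=3, b=5, f(n)=14*n^2.
log_5(3) = 0.6826 < 2.
f(n) = Omega(n^(0.6826+epsilon)) for some epsilon > 0, so Case 3 is the candidate.
Regularity: a*f(n/b) = 3*14*(n/5)^2 = (3/25)*14*n^2 <= c*f(n) with c = 3/25 < 1. Satisfied.
Case 3: T(n) = Theta(n^2).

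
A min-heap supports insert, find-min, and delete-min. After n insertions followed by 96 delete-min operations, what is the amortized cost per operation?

Insert takes O(log n) worst case. Delete-min takes O(log n). Over a sequence of n inserts and 96 delete-mins, total cost is O((n + 96) log n). Amortized per operation: O(log n).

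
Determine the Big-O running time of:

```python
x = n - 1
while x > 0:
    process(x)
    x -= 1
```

Time complexity: O(n).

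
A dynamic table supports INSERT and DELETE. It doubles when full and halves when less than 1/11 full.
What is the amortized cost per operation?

Using potential function Phi = |2*num_items - table_size| when load > 1/2, and Phi = table_size/2 - num_items otherwise. The gap of 1/11 vs 1/2 for shrinking prevents thrashing. Both insert and delete have O(1) amortized cost.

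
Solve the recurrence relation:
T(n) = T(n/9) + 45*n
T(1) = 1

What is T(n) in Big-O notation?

Geometric series: 45*n*(1 + 1/9 + 1/9^2 + ...) = O(n). T(n) = O(n).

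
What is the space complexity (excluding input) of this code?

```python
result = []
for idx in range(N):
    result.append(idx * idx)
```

Space complexity: O(n).
Auxiliary storage grows linearly with the input size n in the worst case.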